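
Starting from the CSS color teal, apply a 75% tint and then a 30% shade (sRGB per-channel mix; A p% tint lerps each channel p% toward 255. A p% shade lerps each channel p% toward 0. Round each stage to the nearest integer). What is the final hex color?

CSS teal is rgb(0, 128, 128).
A 75% tint moves each channel 75% toward 255:
  R: 0 + 0.75×(255−0) = 0 + 191.25 = 191.25 → 191
  G: 128 + 95.25 = 223.25 → 223
  B: 128 + 0.75×(255−128) = 128 + 95.25 = 223.25 → 223
After the tint: rgb(191, 223, 223) = #bfdfdf.
Lerp each channel 30% toward 0:
  R: 191 − 57.3 = 133.7 → 134
  G: 223 − 66.9 = 156.1 → 156
  B: 223 − 66.9 = 156.1 → 156
rgb(134, 156, 156) = #869c9c.

#869c9c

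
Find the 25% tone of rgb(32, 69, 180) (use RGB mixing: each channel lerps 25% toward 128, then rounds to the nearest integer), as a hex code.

Lerp each channel 25% toward 128:
  R: 32 + 0.25×(128−32) = 32 + 24 = 56 → 56
  G: 69 + 0.25×(128−69) = 69 + 14.75 = 83.75 → 84
  B: 180 + 0.25×(128−180) = 180 − 13 = 167 → 167
rgb(56, 84, 167) = #3854a7.

#3854a7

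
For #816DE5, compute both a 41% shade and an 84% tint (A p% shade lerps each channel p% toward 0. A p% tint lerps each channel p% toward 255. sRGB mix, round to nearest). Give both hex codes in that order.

#816DE5 is rgb(129, 109, 229).
41% shade:
  R: 129 + 0.41×(0−129) = 129 − 52.89 = 76.11 → 76
  G: 109 − 44.69 = 64.31 → 64
  B: 229 − 93.89 = 135.11 → 135
  → #4C4087
84% tint:
  R: 129 + 0.84×(255−129) = 129 + 105.84 = 234.84 → 235
  G: 109 + 0.84×(255−109) = 109 + 122.64 = 231.64 → 232
  B: 229 + 0.84×(255−229) = 229 + 21.84 = 250.84 → 251
  → #EBE8FB

#4C4087, #EBE8FB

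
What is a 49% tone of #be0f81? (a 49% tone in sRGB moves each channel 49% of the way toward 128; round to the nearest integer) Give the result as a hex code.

#a04681

#be0f81 is rgb(190, 15, 129).
Per channel, c → c + 0.49(128 − c):
  R: 190 + 0.49×(128−190) = 190 − 30.38 = 159.62 → 160
  G: 15 + 0.49×(128−15) = 15 + 55.37 = 70.37 → 70
  B: 129 + 0.49×(128−129) = 129 − 0.49 = 128.51 → 129
rgb(160, 70, 129) = #a04681.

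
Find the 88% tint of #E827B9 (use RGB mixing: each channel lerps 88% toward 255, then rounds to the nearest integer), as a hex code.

#FCE5F7

#E827B9 is rgb(232, 39, 185).
Lerp each channel 88% toward 255:
  R: 232 + 20.24 = 252.24 → 252
  G: 39 + 0.88×(255−39) = 39 + 190.08 = 229.08 → 229
  B: 185 + 0.88×(255−185) = 185 + 61.6 = 246.6 → 247
rgb(252, 229, 247) = #FCE5F7.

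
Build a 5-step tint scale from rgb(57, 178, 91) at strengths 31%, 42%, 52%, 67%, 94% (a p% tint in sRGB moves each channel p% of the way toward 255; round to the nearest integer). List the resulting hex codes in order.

31%: (57 + 61.38 = 118.38→118, 178 + 23.87 = 201.87→202, 91 + 50.84 = 141.84→142) → #76CA8E
42%: (57 + 83.16 = 140.16→140, 178 + 32.34 = 210.34→210, 91 + 68.88 = 159.88→160) → #8CD2A0
52%: (57 + 102.96 = 159.96→160, 178 + 40.04 = 218.04→218, 91 + 85.28 = 176.28→176) → #A0DAB0
67%: (57 + 132.66 = 189.66→190, 178 + 51.59 = 229.59→230, 91 + 109.88 = 200.88→201) → #BEE6C9
94%: (57 + 186.12 = 243.12→243, 178 + 72.38 = 250.38→250, 91 + 154.16 = 245.16→245) → #F3FAF5

#76CA8E, #8CD2A0, #A0DAB0, #BEE6C9, #F3FAF5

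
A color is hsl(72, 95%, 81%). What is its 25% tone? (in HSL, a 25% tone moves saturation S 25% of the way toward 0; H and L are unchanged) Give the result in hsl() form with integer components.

hsl(72, 71%, 81%)

S moves 25% from 95 toward 0: 95 − 23.75 = 71.25 → 71.
H and L are unchanged.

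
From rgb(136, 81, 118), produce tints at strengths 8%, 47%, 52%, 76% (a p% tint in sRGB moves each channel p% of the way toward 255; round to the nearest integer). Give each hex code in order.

8%: (136 + 9.52 = 145.52→146, 81 + 13.92 = 94.92→95, 118 + 10.96 = 128.96→129) → #925F81
47%: (136 + 55.93 = 191.93→192, 81 + 81.78 = 162.78→163, 118 + 64.39 = 182.39→182) → #C0A3B6
52%: (136 + 61.88 = 197.88→198, 81 + 90.48 = 171.48→171, 118 + 71.24 = 189.24→189) → #C6ABBD
76%: (136 + 90.44 = 226.44→226, 81 + 132.24 = 213.24→213, 118 + 104.12 = 222.12→222) → #E2D5DE

#925F81, #C0A3B6, #C6ABBD, #E2D5DE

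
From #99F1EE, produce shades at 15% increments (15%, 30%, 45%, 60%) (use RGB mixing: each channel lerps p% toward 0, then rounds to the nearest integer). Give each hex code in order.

#99F1EE is rgb(153, 241, 238).
15%: (153 − 22.95 = 130.05→130, 241 − 36.15 = 204.85→205, 238 − 35.7 = 202.3→202) → #82CDCA
30%: (153 − 45.9 = 107.1→107, 241 − 72.3 = 168.7→169, 238 − 71.4 = 166.6→167) → #6BA9A7
45%: (153 − 68.85 = 84.15→84, 241 − 108.45 = 132.55→133, 238 − 107.1 = 130.9→131) → #548583
60%: (153 − 91.8 = 61.2→61, 241 − 144.6 = 96.4→96, 238 − 142.8 = 95.2→95) → #3D605F

#82CDCA, #6BA9A7, #548583, #3D605F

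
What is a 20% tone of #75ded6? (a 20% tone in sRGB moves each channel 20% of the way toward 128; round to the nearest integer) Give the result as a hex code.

#77cbc5

#75ded6 is rgb(117, 222, 214).
Per channel, c → c + 0.2(128 − c):
  R: 117 + 2.2 = 119.2 → 119
  G: 222 − 18.8 = 203.2 → 203
  B: 214 − 17.2 = 196.8 → 197
rgb(119, 203, 197) = #77cbc5.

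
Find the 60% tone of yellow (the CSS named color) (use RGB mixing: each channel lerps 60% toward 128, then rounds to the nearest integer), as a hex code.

#b3b34d

CSS yellow is rgb(255, 255, 0).
A 60% tone moves each channel 60% toward 128:
  R: 255 + 0.6×(128−255) = 255 − 76.2 = 178.8 → 179
  G: 255 + 0.6×(128−255) = 255 − 76.2 = 178.8 → 179
  B: 0 + 0.6×(128−0) = 0 + 76.8 = 76.8 → 77
rgb(179, 179, 77) = #b3b34d.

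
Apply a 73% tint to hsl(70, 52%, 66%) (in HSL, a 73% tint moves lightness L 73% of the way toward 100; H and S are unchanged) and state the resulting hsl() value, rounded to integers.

L moves 73% from 66 toward 100: 66 + 24.82 = 90.82 → 91.
H and S are unchanged.

hsl(70, 52%, 91%)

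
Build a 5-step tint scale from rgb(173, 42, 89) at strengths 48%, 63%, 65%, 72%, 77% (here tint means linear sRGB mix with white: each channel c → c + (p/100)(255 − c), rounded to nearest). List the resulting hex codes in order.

#D490A9, #E1B0C2, #E2B4C5, #E8C3D1, #ECCED9

48%: (173 + 39.36 = 212.36→212, 42 + 102.24 = 144.24→144, 89 + 79.68 = 168.68→169) → #D490A9
63%: (173 + 51.66 = 224.66→225, 42 + 134.19 = 176.19→176, 89 + 104.58 = 193.58→194) → #E1B0C2
65%: (173 + 53.3 = 226.3→226, 42 + 138.45 = 180.45→180, 89 + 107.9 = 196.9→197) → #E2B4C5
72%: (173 + 59.04 = 232.04→232, 42 + 153.36 = 195.36→195, 89 + 119.52 = 208.52→209) → #E8C3D1
77%: (173 + 63.14 = 236.14→236, 42 + 164.01 = 206.01→206, 89 + 127.82 = 216.82→217) → #ECCED9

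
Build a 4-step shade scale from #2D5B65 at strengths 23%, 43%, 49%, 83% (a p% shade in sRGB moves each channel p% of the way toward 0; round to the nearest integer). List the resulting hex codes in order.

#23464E, #1A343A, #172E34, #080F11

#2D5B65 is rgb(45, 91, 101).
23%: (45 − 10.35 = 34.65→35, 91 − 20.93 = 70.07→70, 101 − 23.23 = 77.77→78) → #23464E
43%: (45 − 19.35 = 25.65→26, 91 − 39.13 = 51.87→52, 101 − 43.43 = 57.57→58) → #1A343A
49%: (45 − 22.05 = 22.95→23, 91 − 44.59 = 46.41→46, 101 − 49.49 = 51.51→52) → #172E34
83%: (45 − 37.35 = 7.65→8, 91 − 75.53 = 15.47→15, 101 − 83.83 = 17.17→17) → #080F11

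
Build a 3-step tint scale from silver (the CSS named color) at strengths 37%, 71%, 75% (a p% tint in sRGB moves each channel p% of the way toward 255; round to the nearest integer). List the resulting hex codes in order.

#d7d7d7, #ededed, #efefef

CSS silver is rgb(192, 192, 192).
37%: (192 + 23.31 = 215.31→215, 192 + 23.31 = 215.31→215, 192 + 23.31 = 215.31→215) → #d7d7d7
71%: (192 + 44.73 = 236.73→237, 192 + 44.73 = 236.73→237, 192 + 44.73 = 236.73→237) → #ededed
75%: (192 + 47.25 = 239.25→239, 192 + 47.25 = 239.25→239, 192 + 47.25 = 239.25→239) → #efefef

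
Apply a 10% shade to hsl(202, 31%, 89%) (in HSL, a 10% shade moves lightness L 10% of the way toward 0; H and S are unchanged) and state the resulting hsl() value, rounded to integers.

L moves 10% from 89 toward 0: 89 − 8.9 = 80.1 → 80.
H and S are unchanged.

hsl(202, 31%, 80%)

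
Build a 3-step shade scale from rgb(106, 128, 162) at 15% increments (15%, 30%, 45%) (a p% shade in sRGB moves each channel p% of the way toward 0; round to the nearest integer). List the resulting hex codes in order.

#5a6d8a, #4a5a71, #3a4659

15%: (106 − 15.9 = 90.1→90, 128 − 19.2 = 108.8→109, 162 − 24.3 = 137.7→138) → #5a6d8a
30%: (106 − 31.8 = 74.2→74, 128 − 38.4 = 89.6→90, 162 − 48.6 = 113.4→113) → #4a5a71
45%: (106 − 47.7 = 58.3→58, 128 − 57.6 = 70.4→70, 162 − 72.9 = 89.1→89) → #3a4659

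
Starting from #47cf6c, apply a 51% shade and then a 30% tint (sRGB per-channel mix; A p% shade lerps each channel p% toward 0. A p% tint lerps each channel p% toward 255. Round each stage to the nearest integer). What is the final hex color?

#659372

#47cf6c is rgb(71, 207, 108).
Per channel, c → c + 0.51(0 − c):
  R: 71 + 0.51×(0−71) = 71 − 36.21 = 34.79 → 35
  G: 207 + 0.51×(0−207) = 207 − 105.57 = 101.43 → 101
  B: 108 + 0.51×(0−108) = 108 − 55.08 = 52.92 → 53
After the shade: rgb(35, 101, 53) = #236535.
Lerp each channel 30% toward 255:
  R: 35 + 0.3×(255−35) = 35 + 66 = 101 → 101
  G: 101 + 0.3×(255−101) = 101 + 46.2 = 147.2 → 147
  B: 53 + 60.6 = 113.6 → 114
rgb(101, 147, 114) = #659372.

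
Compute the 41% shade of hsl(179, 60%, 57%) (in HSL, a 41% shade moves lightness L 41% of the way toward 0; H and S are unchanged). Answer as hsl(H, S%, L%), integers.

L moves 41% from 57 toward 0: 57 − 23.37 = 33.63 → 34.
H and S are unchanged.

hsl(179, 60%, 34%)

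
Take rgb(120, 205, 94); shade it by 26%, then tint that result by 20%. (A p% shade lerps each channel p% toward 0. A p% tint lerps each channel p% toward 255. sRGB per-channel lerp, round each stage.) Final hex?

A 26% shade moves each channel 26% toward 0:
  R: 120 − 31.2 = 88.8 → 89
  G: 205 + 0.26×(0−205) = 205 − 53.3 = 151.7 → 152
  B: 94 + 0.26×(0−94) = 94 − 24.44 = 69.56 → 70
After the shade: rgb(89, 152, 70) = #599846.
Lerp each channel 20% toward 255:
  R: 89 + 0.2×(255−89) = 89 + 33.2 = 122.2 → 122
  G: 152 + 20.6 = 172.6 → 173
  B: 70 + 0.2×(255−70) = 70 + 37 = 107 → 107
rgb(122, 173, 107) = #7AAD6B.

#7AAD6B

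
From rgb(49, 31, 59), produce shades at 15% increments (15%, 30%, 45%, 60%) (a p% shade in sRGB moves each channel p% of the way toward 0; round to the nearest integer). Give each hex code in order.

15%: (49 − 7.35 = 41.65→42, 31 − 4.65 = 26.35→26, 59 − 8.85 = 50.15→50) → #2A1A32
30%: (49 − 14.7 = 34.3→34, 31 − 9.3 = 21.7→22, 59 − 17.7 = 41.3→41) → #221629
45%: (49 − 22.05 = 26.95→27, 31 − 13.95 = 17.05→17, 59 − 26.55 = 32.45→32) → #1B1120
60%: (49 − 29.4 = 19.6→20, 31 − 18.6 = 12.4→12, 59 − 35.4 = 23.6→24) → #140C18

#2A1A32, #221629, #1B1120, #140C18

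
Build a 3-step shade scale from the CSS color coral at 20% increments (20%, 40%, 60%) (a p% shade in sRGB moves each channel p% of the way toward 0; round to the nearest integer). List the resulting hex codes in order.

#cc6640, #994c30, #663320

CSS coral is rgb(255, 127, 80).
20%: (255 − 51 = 204→204, 127 − 25.4 = 101.6→102, 80 − 16 = 64→64) → #cc6640
40%: (255 − 102 = 153→153, 127 − 50.8 = 76.2→76, 80 − 32 = 48→48) → #994c30
60%: (255 − 153 = 102→102, 127 − 76.2 = 50.8→51, 80 − 48 = 32→32) → #663320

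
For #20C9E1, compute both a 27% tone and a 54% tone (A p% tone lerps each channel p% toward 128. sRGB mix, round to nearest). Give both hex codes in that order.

#20C9E1 is rgb(32, 201, 225).
27% tone:
  R: 32 + 25.92 = 57.92 → 58
  G: 201 + 0.27×(128−201) = 201 − 19.71 = 181.29 → 181
  B: 225 + 0.27×(128−225) = 225 − 26.19 = 198.81 → 199
  → #3AB5C7
54% tone:
  R: 32 + 0.54×(128−32) = 32 + 51.84 = 83.84 → 84
  G: 201 + 0.54×(128−201) = 201 − 39.42 = 161.58 → 162
  B: 225 + 0.54×(128−225) = 225 − 52.38 = 172.62 → 173
  → #54A2AD

#3AB5C7, #54A2AD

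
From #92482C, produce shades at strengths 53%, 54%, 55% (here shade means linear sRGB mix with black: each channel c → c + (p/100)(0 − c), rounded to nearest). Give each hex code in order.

#92482C is rgb(146, 72, 44).
53%: (146 − 77.38 = 68.62→69, 72 − 38.16 = 33.84→34, 44 − 23.32 = 20.68→21) → #452215
54%: (146 − 78.84 = 67.16→67, 72 − 38.88 = 33.12→33, 44 − 23.76 = 20.24→20) → #432114
55%: (146 − 80.3 = 65.7→66, 72 − 39.6 = 32.4→32, 44 − 24.2 = 19.8→20) → #422014

#452215, #432114, #422014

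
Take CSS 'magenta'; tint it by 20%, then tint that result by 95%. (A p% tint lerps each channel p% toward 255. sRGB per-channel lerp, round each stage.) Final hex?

#fff5ff

CSS magenta is rgb(255, 0, 255).
A 20% tint moves each channel 20% toward 255:
  R: 255 + 0.2×(255−255) = 255 + 0 = 255 → 255
  G: 0 + 51 = 51 → 51
  B: 255 + 0 = 255 → 255
After the tint: rgb(255, 51, 255) = #ff33ff.
Per channel, c → c + 0.95(255 − c):
  R: 255 + 0.95×(255−255) = 255 + 0 = 255 → 255
  G: 51 + 193.8 = 244.8 → 245
  B: 255 + 0.95×(255−255) = 255 + 0 = 255 → 255
rgb(255, 245, 255) = #fff5ff.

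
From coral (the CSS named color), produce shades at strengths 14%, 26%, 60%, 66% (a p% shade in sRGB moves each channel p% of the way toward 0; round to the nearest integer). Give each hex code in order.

CSS coral is rgb(255, 127, 80).
14%: (255 − 35.7 = 219.3→219, 127 − 17.78 = 109.22→109, 80 − 11.2 = 68.8→69) → #DB6D45
26%: (255 − 66.3 = 188.7→189, 127 − 33.02 = 93.98→94, 80 − 20.8 = 59.2→59) → #BD5E3B
60%: (255 − 153 = 102→102, 127 − 76.2 = 50.8→51, 80 − 48 = 32→32) → #663320
66%: (255 − 168.3 = 86.7→87, 127 − 83.82 = 43.18→43, 80 − 52.8 = 27.2→27) → #572B1B

#DB6D45, #BD5E3B, #663320, #572B1B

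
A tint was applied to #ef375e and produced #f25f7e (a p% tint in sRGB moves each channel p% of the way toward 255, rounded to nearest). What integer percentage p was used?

20%

#ef375e is rgb(239, 55, 94); #f25f7e is rgb(242, 95, 126).
On the G channel (widest range): 95 ≈ 55 + (p/100)(255 − 55), so p ≈ 100×(95 − 55)/(255 − 55) = 4000/200 = 20.00.
p = 20 reproduces all three channels after rounding.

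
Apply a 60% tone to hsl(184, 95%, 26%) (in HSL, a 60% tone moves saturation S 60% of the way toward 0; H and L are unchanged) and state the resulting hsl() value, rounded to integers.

S moves 60% from 95 toward 0: 95 − 57 = 38 → 38.
H and L are unchanged.

hsl(184, 38%, 26%)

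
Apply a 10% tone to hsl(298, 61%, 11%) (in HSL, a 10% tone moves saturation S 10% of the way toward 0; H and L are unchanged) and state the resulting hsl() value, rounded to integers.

S moves 10% from 61 toward 0: 61 − 6.1 = 54.9 → 55.
H and L are unchanged.

hsl(298, 55%, 11%)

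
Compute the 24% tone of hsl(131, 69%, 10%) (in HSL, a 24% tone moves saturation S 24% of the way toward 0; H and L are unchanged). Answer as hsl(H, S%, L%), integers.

S moves 24% from 69 toward 0: 69 − 16.56 = 52.44 → 52.
H and L are unchanged.

hsl(131, 52%, 10%)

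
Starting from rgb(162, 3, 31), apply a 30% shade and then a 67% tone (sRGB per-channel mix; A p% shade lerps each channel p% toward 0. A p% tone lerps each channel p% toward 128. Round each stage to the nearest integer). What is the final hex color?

Per channel, c → c + 0.3(0 − c):
  R: 162 + 0.3×(0−162) = 162 − 48.6 = 113.4 → 113
  G: 3 − 0.9 = 2.1 → 2
  B: 31 − 9.3 = 21.7 → 22
After the shade: rgb(113, 2, 22) = #710216.
A 67% tone moves each channel 67% toward 128:
  R: 113 + 0.67×(128−113) = 113 + 10.05 = 123.05 → 123
  G: 2 + 0.67×(128−2) = 2 + 84.42 = 86.42 → 86
  B: 22 + 71.02 = 93.02 → 93
rgb(123, 86, 93) = #7B565D.

#7B565D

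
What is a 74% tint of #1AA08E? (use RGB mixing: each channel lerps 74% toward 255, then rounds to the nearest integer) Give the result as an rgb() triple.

rgb(195, 230, 226)

#1AA08E is rgb(26, 160, 142).
A 74% tint moves each channel 74% toward 255:
  R: 26 + 169.46 = 195.46 → 195
  G: 160 + 70.3 = 230.3 → 230
  B: 142 + 83.62 = 225.62 → 226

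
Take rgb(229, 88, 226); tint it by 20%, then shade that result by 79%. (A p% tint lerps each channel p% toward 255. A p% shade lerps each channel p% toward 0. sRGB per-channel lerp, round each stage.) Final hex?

A 20% tint moves each channel 20% toward 255:
  R: 229 + 0.2×(255−229) = 229 + 5.2 = 234.2 → 234
  G: 88 + 0.2×(255−88) = 88 + 33.4 = 121.4 → 121
  B: 226 + 5.8 = 231.8 → 232
After the tint: rgb(234, 121, 232) = #EA79E8.
A 79% shade moves each channel 79% toward 0:
  R: 234 + 0.79×(0−234) = 234 − 184.86 = 49.14 → 49
  G: 121 + 0.79×(0−121) = 121 − 95.59 = 25.41 → 25
  B: 232 − 183.28 = 48.72 → 49
rgb(49, 25, 49) = #311931.

#311931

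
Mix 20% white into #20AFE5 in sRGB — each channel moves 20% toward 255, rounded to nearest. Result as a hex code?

#20AFE5 is rgb(32, 175, 229).
Lerp each channel 20% toward 255:
  R: 32 + 0.2×(255−32) = 32 + 44.6 = 76.6 → 77
  G: 175 + 16 = 191 → 191
  B: 229 + 5.2 = 234.2 → 234
rgb(77, 191, 234) = #4DBFEA.

#4DBFEA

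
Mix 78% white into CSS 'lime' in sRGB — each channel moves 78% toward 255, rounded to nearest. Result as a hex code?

#c7ffc7

CSS lime is rgb(0, 255, 0).
A 78% tint moves each channel 78% toward 255:
  R: 0 + 0.78×(255−0) = 0 + 198.9 = 198.9 → 199
  G: 255 + 0.78×(255−255) = 255 + 0 = 255 → 255
  B: 0 + 198.9 = 198.9 → 199
rgb(199, 255, 199) = #c7ffc7.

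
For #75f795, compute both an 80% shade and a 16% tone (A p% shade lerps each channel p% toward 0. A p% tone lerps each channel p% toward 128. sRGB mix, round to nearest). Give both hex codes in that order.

#75f795 is rgb(117, 247, 149).
80% shade:
  R: 117 + 0.8×(0−117) = 117 − 93.6 = 23.4 → 23
  G: 247 + 0.8×(0−247) = 247 − 197.6 = 49.4 → 49
  B: 149 + 0.8×(0−149) = 149 − 119.2 = 29.8 → 30
  → #17311e
16% tone:
  R: 117 + 1.76 = 118.76 → 119
  G: 247 + 0.16×(128−247) = 247 − 19.04 = 227.96 → 228
  B: 149 − 3.36 = 145.64 → 146
  → #77e492

#17311e, #77e492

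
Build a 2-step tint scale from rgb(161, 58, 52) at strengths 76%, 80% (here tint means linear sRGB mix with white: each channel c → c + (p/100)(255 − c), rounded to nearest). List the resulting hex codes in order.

76%: (161 + 71.44 = 232.44→232, 58 + 149.72 = 207.72→208, 52 + 154.28 = 206.28→206) → #E8D0CE
80%: (161 + 75.2 = 236.2→236, 58 + 157.6 = 215.6→216, 52 + 162.4 = 214.4→214) → #ECD8D6

#E8D0CE, #ECD8D6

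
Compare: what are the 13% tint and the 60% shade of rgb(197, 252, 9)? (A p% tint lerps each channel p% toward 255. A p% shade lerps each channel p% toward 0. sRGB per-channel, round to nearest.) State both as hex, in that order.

13% tint:
  R: 197 + 7.54 = 204.54 → 205
  G: 252 + 0.13×(255−252) = 252 + 0.39 = 252.39 → 252
  B: 9 + 31.98 = 40.98 → 41
  → #CDFC29
60% shade:
  R: 197 + 0.6×(0−197) = 197 − 118.2 = 78.8 → 79
  G: 252 − 151.2 = 100.8 → 101
  B: 9 − 5.4 = 3.6 → 4
  → #4F6504

#CDFC29, #4F6504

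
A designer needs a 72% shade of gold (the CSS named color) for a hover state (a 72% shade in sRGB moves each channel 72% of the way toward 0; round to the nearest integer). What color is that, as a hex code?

CSS gold is rgb(255, 215, 0).
Per channel, c → c + 0.72(0 − c):
  R: 255 + 0.72×(0−255) = 255 − 183.6 = 71.4 → 71
  G: 215 + 0.72×(0−215) = 215 − 154.8 = 60.2 → 60
  B: 0 + 0.72×(0−0) = 0 + 0 = 0 → 0
rgb(71, 60, 0) = #473c00.

#473c00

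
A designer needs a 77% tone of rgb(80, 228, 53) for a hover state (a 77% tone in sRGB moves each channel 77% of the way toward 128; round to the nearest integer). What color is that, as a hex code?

#75976F

Per channel, c → c + 0.77(128 − c):
  R: 80 + 36.96 = 116.96 → 117
  G: 228 + 0.77×(128−228) = 228 − 77 = 151 → 151
  B: 53 + 0.77×(128−53) = 53 + 57.75 = 110.75 → 111
rgb(117, 151, 111) = #75976F.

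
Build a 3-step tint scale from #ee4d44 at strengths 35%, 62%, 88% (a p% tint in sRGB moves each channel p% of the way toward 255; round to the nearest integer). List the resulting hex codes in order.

#ee4d44 is rgb(238, 77, 68).
35%: (238 + 5.95 = 243.95→244, 77 + 62.3 = 139.3→139, 68 + 65.45 = 133.45→133) → #f48b85
62%: (238 + 10.54 = 248.54→249, 77 + 110.36 = 187.36→187, 68 + 115.94 = 183.94→184) → #f9bbb8
88%: (238 + 14.96 = 252.96→253, 77 + 156.64 = 233.64→234, 68 + 164.56 = 232.56→233) → #fdeae9

#f48b85, #f9bbb8, #fdeae9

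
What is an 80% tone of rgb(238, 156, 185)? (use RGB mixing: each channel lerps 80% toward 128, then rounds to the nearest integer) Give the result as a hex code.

Per channel, c → c + 0.8(128 − c):
  R: 238 + 0.8×(128−238) = 238 − 88 = 150 → 150
  G: 156 + 0.8×(128−156) = 156 − 22.4 = 133.6 → 134
  B: 185 + 0.8×(128−185) = 185 − 45.6 = 139.4 → 139
rgb(150, 134, 139) = #96868b.

#96868b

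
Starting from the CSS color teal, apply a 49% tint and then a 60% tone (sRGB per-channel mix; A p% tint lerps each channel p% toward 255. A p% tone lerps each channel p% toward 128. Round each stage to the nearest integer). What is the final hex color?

CSS teal is rgb(0, 128, 128).
Lerp each channel 49% toward 255:
  R: 0 + 124.95 = 124.95 → 125
  G: 128 + 0.49×(255−128) = 128 + 62.23 = 190.23 → 190
  B: 128 + 62.23 = 190.23 → 190
After the tint: rgb(125, 190, 190) = #7DBEBE.
Per channel, c → c + 0.6(128 − c):
  R: 125 + 0.6×(128−125) = 125 + 1.8 = 126.8 → 127
  G: 190 + 0.6×(128−190) = 190 − 37.2 = 152.8 → 153
  B: 190 + 0.6×(128−190) = 190 − 37.2 = 152.8 → 153
rgb(127, 153, 153) = #7F9999.

#7F9999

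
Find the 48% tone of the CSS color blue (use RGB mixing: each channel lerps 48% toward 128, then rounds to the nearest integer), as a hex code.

#3D3DC2

CSS blue is rgb(0, 0, 255).
Lerp each channel 48% toward 128:
  R: 0 + 61.44 = 61.44 → 61
  G: 0 + 0.48×(128−0) = 0 + 61.44 = 61.44 → 61
  B: 255 − 60.96 = 194.04 → 194
rgb(61, 61, 194) = #3D3DC2.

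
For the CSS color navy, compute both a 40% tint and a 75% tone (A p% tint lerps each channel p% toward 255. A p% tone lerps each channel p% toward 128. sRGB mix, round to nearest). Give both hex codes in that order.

CSS navy is rgb(0, 0, 128).
40% tint:
  R: 0 + 0.4×(255−0) = 0 + 102 = 102 → 102
  G: 0 + 102 = 102 → 102
  B: 128 + 50.8 = 178.8 → 179
  → #6666B3
75% tone:
  R: 0 + 0.75×(128−0) = 0 + 96 = 96 → 96
  G: 0 + 96 = 96 → 96
  B: 128 + 0 = 128 → 128
  → #606080

#6666B3, #606080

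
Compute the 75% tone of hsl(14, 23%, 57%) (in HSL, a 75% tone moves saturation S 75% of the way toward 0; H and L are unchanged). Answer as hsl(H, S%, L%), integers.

hsl(14, 6%, 57%)

S moves 75% from 23 toward 0: 23 − 17.25 = 5.75 → 6.
H and L are unchanged.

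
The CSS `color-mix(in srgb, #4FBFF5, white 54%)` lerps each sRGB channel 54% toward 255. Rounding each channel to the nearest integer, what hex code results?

#AEE2FA

#4FBFF5 is rgb(79, 191, 245).
Lerp each channel 54% toward 255:
  R: 79 + 95.04 = 174.04 → 174
  G: 191 + 34.56 = 225.56 → 226
  B: 245 + 5.4 = 250.4 → 250
rgb(174, 226, 250) = #AEE2FA.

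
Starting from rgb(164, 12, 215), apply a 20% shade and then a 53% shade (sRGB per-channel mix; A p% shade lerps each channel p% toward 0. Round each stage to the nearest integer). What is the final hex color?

#3e0551

Per channel, c → c + 0.2(0 − c):
  R: 164 − 32.8 = 131.2 → 131
  G: 12 + 0.2×(0−12) = 12 − 2.4 = 9.6 → 10
  B: 215 + 0.2×(0−215) = 215 − 43 = 172 → 172
After the shade: rgb(131, 10, 172) = #830aac.
Lerp each channel 53% toward 0:
  R: 131 − 69.43 = 61.57 → 62
  G: 10 − 5.3 = 4.7 → 5
  B: 172 − 91.16 = 80.84 → 81
rgb(62, 5, 81) = #3e0551.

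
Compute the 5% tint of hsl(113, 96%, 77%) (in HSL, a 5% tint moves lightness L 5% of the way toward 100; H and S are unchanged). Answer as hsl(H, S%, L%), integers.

hsl(113, 96%, 78%)

L moves 5% from 77 toward 100: 77 + 1.15 = 78.15 → 78.
H and S are unchanged.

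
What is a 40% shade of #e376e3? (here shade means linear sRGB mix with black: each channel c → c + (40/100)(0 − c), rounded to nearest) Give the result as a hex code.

#e376e3 is rgb(227, 118, 227).
A 40% shade moves each channel 40% toward 0:
  R: 227 − 90.8 = 136.2 → 136
  G: 118 + 0.4×(0−118) = 118 − 47.2 = 70.8 → 71
  B: 227 + 0.4×(0−227) = 227 − 90.8 = 136.2 → 136
rgb(136, 71, 136) = #884788.

#884788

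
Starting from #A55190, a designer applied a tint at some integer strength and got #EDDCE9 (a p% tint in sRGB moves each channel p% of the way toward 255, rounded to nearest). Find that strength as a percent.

80%

#A55190 is rgb(165, 81, 144); #EDDCE9 is rgb(237, 220, 233).
On the G channel (widest range): 220 ≈ 81 + (p/100)(255 − 81), so p ≈ 100×(220 − 81)/(255 − 81) = 13900/174 = 79.89.
p = 80 reproduces all three channels after rounding.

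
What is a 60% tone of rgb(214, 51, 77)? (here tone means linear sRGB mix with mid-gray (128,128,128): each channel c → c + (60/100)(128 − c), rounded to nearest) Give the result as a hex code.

#A2616C

A 60% tone moves each channel 60% toward 128:
  R: 214 − 51.6 = 162.4 → 162
  G: 51 + 0.6×(128−51) = 51 + 46.2 = 97.2 → 97
  B: 77 + 0.6×(128−77) = 77 + 30.6 = 107.6 → 108
rgb(162, 97, 108) = #A2616C.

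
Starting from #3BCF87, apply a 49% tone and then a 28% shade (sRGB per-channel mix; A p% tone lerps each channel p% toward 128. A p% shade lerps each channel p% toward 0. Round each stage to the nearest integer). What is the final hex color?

#3BCF87 is rgb(59, 207, 135).
Lerp each channel 49% toward 128:
  R: 59 + 0.49×(128−59) = 59 + 33.81 = 92.81 → 93
  G: 207 − 38.71 = 168.29 → 168
  B: 135 − 3.43 = 131.57 → 132
After the tone: rgb(93, 168, 132) = #5DA884.
A 28% shade moves each channel 28% toward 0:
  R: 93 − 26.04 = 66.96 → 67
  G: 168 + 0.28×(0−168) = 168 − 47.04 = 120.96 → 121
  B: 132 + 0.28×(0−132) = 132 − 36.96 = 95.04 → 95
rgb(67, 121, 95) = #43795F.

#43795F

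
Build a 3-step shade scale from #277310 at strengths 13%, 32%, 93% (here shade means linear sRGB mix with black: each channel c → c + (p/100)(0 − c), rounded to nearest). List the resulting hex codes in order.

#277310 is rgb(39, 115, 16).
13%: (39 − 5.07 = 33.93→34, 115 − 14.95 = 100.05→100, 16 − 2.08 = 13.92→14) → #22640E
32%: (39 − 12.48 = 26.52→27, 115 − 36.8 = 78.2→78, 16 − 5.12 = 10.88→11) → #1B4E0B
93%: (39 − 36.27 = 2.73→3, 115 − 106.95 = 8.05→8, 16 − 14.88 = 1.12→1) → #030801

#22640E, #1B4E0B, #030801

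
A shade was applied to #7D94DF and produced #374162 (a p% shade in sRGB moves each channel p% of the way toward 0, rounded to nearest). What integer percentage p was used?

56%

#7D94DF is rgb(125, 148, 223); #374162 is rgb(55, 65, 98).
On the B channel (widest range): 98 ≈ 223 + (p/100)(0 − 223), so p ≈ 100×(98 − 223)/(0 − 223) = -12500/-223 = 56.05.
p = 56 reproduces all three channels after rounding.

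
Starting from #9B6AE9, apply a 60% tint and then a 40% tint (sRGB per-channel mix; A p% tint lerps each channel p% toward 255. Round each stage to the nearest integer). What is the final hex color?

#9B6AE9 is rgb(155, 106, 233).
Per channel, c → c + 0.6(255 − c):
  R: 155 + 0.6×(255−155) = 155 + 60 = 215 → 215
  G: 106 + 0.6×(255−106) = 106 + 89.4 = 195.4 → 195
  B: 233 + 13.2 = 246.2 → 246
After the tint: rgb(215, 195, 246) = #D7C3F6.
Per channel, c → c + 0.4(255 − c):
  R: 215 + 16 = 231 → 231
  G: 195 + 24 = 219 → 219
  B: 246 + 3.6 = 249.6 → 250
rgb(231, 219, 250) = #E7DBFA.

#E7DBFA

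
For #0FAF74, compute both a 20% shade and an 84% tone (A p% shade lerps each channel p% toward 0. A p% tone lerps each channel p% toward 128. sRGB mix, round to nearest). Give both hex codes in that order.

#0FAF74 is rgb(15, 175, 116).
20% shade:
  R: 15 + 0.2×(0−15) = 15 − 3 = 12 → 12
  G: 175 + 0.2×(0−175) = 175 − 35 = 140 → 140
  B: 116 + 0.2×(0−116) = 116 − 23.2 = 92.8 → 93
  → #0C8C5D
84% tone:
  R: 15 + 94.92 = 109.92 → 110
  G: 175 + 0.84×(128−175) = 175 − 39.48 = 135.52 → 136
  B: 116 + 0.84×(128−116) = 116 + 10.08 = 126.08 → 126
  → #6E887E

#0C8C5D, #6E887E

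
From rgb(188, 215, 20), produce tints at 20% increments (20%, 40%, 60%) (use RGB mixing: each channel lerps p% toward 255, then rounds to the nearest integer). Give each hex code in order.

20%: (188 + 13.4 = 201.4→201, 215 + 8 = 223→223, 20 + 47 = 67→67) → #C9DF43
40%: (188 + 26.8 = 214.8→215, 215 + 16 = 231→231, 20 + 94 = 114→114) → #D7E772
60%: (188 + 40.2 = 228.2→228, 215 + 24 = 239→239, 20 + 141 = 161→161) → #E4EFA1

#C9DF43, #D7E772, #E4EFA1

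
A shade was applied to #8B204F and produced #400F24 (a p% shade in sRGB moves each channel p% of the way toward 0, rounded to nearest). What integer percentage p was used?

54%

#8B204F is rgb(139, 32, 79); #400F24 is rgb(64, 15, 36).
On the R channel (widest range): 64 ≈ 139 + (p/100)(0 − 139), so p ≈ 100×(64 − 139)/(0 − 139) = -7500/-139 = 53.96.
p = 54 reproduces all three channels after rounding.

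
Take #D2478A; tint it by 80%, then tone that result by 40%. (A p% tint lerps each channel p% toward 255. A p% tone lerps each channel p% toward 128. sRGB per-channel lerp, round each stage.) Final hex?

#C7B6BE

#D2478A is rgb(210, 71, 138).
Per channel, c → c + 0.8(255 − c):
  R: 210 + 36 = 246 → 246
  G: 71 + 0.8×(255−71) = 71 + 147.2 = 218.2 → 218
  B: 138 + 93.6 = 231.6 → 232
After the tint: rgb(246, 218, 232) = #F6DAE8.
Per channel, c → c + 0.4(128 − c):
  R: 246 + 0.4×(128−246) = 246 − 47.2 = 198.8 → 199
  G: 218 − 36 = 182 → 182
  B: 232 − 41.6 = 190.4 → 190
rgb(199, 182, 190) = #C7B6BE.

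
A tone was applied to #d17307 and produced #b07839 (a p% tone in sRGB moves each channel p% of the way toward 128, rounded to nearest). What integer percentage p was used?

#d17307 is rgb(209, 115, 7); #b07839 is rgb(176, 120, 57).
On the B channel (widest range): 57 ≈ 7 + (p/100)(128 − 7), so p ≈ 100×(57 − 7)/(128 − 7) = 5000/121 = 41.32.
p = 41 reproduces all three channels after rounding.

41%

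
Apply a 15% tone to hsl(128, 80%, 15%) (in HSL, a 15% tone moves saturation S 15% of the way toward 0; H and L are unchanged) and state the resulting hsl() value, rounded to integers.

hsl(128, 68%, 15%)

S moves 15% from 80 toward 0: 80 − 12 = 68 → 68.
H and L are unchanged.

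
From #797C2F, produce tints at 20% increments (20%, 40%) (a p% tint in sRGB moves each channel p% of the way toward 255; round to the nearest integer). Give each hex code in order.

#797C2F is rgb(121, 124, 47).
20%: (121 + 26.8 = 147.8→148, 124 + 26.2 = 150.2→150, 47 + 41.6 = 88.6→89) → #949659
40%: (121 + 53.6 = 174.6→175, 124 + 52.4 = 176.4→176, 47 + 83.2 = 130.2→130) → #AFB082

#949659, #AFB082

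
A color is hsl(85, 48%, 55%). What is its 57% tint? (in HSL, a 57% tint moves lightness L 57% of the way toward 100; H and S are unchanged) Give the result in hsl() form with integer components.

L moves 57% from 55 toward 100: 55 + 25.65 = 80.65 → 81.
H and S are unchanged.

hsl(85, 48%, 81%)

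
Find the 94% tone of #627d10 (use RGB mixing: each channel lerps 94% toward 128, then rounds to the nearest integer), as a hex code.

#627d10 is rgb(98, 125, 16).
Per channel, c → c + 0.94(128 − c):
  R: 98 + 28.2 = 126.2 → 126
  G: 125 + 0.94×(128−125) = 125 + 2.82 = 127.82 → 128
  B: 16 + 0.94×(128−16) = 16 + 105.28 = 121.28 → 121
rgb(126, 128, 121) = #7e8079.

#7e8079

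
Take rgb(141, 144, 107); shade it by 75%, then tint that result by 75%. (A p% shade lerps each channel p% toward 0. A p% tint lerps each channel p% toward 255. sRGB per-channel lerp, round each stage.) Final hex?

#c8c8c6

Per channel, c → c + 0.75(0 − c):
  R: 141 + 0.75×(0−141) = 141 − 105.75 = 35.25 → 35
  G: 144 − 108 = 36 → 36
  B: 107 − 80.25 = 26.75 → 27
After the shade: rgb(35, 36, 27) = #23241b.
Per channel, c → c + 0.75(255 − c):
  R: 35 + 0.75×(255−35) = 35 + 165 = 200 → 200
  G: 36 + 0.75×(255−36) = 36 + 164.25 = 200.25 → 200
  B: 27 + 0.75×(255−27) = 27 + 171 = 198 → 198
rgb(200, 200, 198) = #c8c8c6.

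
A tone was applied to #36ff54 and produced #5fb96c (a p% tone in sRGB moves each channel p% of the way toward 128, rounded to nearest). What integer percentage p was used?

55%

#36ff54 is rgb(54, 255, 84); #5fb96c is rgb(95, 185, 108).
On the G channel (widest range): 185 ≈ 255 + (p/100)(128 − 255), so p ≈ 100×(185 − 255)/(128 − 255) = -7000/-127 = 55.12.
p = 55 reproduces all three channels after rounding.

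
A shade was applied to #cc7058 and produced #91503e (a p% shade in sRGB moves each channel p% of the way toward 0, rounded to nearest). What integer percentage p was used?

#cc7058 is rgb(204, 112, 88); #91503e is rgb(145, 80, 62).
On the R channel (widest range): 145 ≈ 204 + (p/100)(0 − 204), so p ≈ 100×(145 − 204)/(0 − 204) = -5900/-204 = 28.92.
p = 29 reproduces all three channels after rounding.

29%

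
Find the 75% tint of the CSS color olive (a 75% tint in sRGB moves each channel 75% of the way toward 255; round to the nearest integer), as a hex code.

#DFDFBF

CSS olive is rgb(128, 128, 0).
Per channel, c → c + 0.75(255 − c):
  R: 128 + 95.25 = 223.25 → 223
  G: 128 + 0.75×(255−128) = 128 + 95.25 = 223.25 → 223
  B: 0 + 0.75×(255−0) = 0 + 191.25 = 191.25 → 191
rgb(223, 223, 191) = #DFDFBF.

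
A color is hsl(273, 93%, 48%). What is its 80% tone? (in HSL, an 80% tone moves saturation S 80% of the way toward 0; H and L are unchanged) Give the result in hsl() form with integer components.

hsl(273, 19%, 48%)

S moves 80% from 93 toward 0: 93 − 74.4 = 18.6 → 19.
H and L are unchanged.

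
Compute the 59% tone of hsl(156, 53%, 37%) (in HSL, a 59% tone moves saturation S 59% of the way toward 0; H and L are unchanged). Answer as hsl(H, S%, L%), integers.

hsl(156, 22%, 37%)

S moves 59% from 53 toward 0: 53 − 31.27 = 21.73 → 22.
H and L are unchanged.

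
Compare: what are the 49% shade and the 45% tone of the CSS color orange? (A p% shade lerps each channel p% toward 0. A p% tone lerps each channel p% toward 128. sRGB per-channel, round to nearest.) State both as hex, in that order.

CSS orange is rgb(255, 165, 0).
49% shade:
  R: 255 − 124.95 = 130.05 → 130
  G: 165 − 80.85 = 84.15 → 84
  B: 0 + 0.49×(0−0) = 0 + 0 = 0 → 0
  → #825400
45% tone:
  R: 255 + 0.45×(128−255) = 255 − 57.15 = 197.85 → 198
  G: 165 − 16.65 = 148.35 → 148
  B: 0 + 0.45×(128−0) = 0 + 57.6 = 57.6 → 58
  → #C6943A

#825400, #C6943A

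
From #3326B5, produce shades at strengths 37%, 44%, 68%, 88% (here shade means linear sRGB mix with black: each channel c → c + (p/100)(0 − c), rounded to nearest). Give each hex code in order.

#3326B5 is rgb(51, 38, 181).
37%: (51 − 18.87 = 32.13→32, 38 − 14.06 = 23.94→24, 181 − 66.97 = 114.03→114) → #201872
44%: (51 − 22.44 = 28.56→29, 38 − 16.72 = 21.28→21, 181 − 79.64 = 101.36→101) → #1D1565
68%: (51 − 34.68 = 16.32→16, 38 − 25.84 = 12.16→12, 181 − 123.08 = 57.92→58) → #100C3A
88%: (51 − 44.88 = 6.12→6, 38 − 33.44 = 4.56→5, 181 − 159.28 = 21.72→22) → #060516

#201872, #1D1565, #100C3A, #060516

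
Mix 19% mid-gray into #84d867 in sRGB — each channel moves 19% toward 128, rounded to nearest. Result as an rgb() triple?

#84d867 is rgb(132, 216, 103).
A 19% tone moves each channel 19% toward 128:
  R: 132 + 0.19×(128−132) = 132 − 0.76 = 131.24 → 131
  G: 216 + 0.19×(128−216) = 216 − 16.72 = 199.28 → 199
  B: 103 + 0.19×(128−103) = 103 + 4.75 = 107.75 → 108

rgb(131, 199, 108)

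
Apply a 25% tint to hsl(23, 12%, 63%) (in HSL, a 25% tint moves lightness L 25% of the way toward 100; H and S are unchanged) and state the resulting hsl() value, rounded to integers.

hsl(23, 12%, 72%)

L moves 25% from 63 toward 100: 63 + 9.25 = 72.25 → 72.
H and S are unchanged.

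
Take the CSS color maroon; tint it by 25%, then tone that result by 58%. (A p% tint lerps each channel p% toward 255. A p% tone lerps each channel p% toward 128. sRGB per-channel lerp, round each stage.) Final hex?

#8d6565

CSS maroon is rgb(128, 0, 0).
Lerp each channel 25% toward 255:
  R: 128 + 0.25×(255−128) = 128 + 31.75 = 159.75 → 160
  G: 0 + 0.25×(255−0) = 0 + 63.75 = 63.75 → 64
  B: 0 + 0.25×(255−0) = 0 + 63.75 = 63.75 → 64
After the tint: rgb(160, 64, 64) = #a04040.
Lerp each channel 58% toward 128:
  R: 160 + 0.58×(128−160) = 160 − 18.56 = 141.44 → 141
  G: 64 + 0.58×(128−64) = 64 + 37.12 = 101.12 → 101
  B: 64 + 0.58×(128−64) = 64 + 37.12 = 101.12 → 101
rgb(141, 101, 101) = #8d6565.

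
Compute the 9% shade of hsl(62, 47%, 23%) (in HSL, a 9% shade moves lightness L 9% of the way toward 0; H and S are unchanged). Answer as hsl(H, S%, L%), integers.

L moves 9% from 23 toward 0: 23 − 2.07 = 20.93 → 21.
H and S are unchanged.

hsl(62, 47%, 21%)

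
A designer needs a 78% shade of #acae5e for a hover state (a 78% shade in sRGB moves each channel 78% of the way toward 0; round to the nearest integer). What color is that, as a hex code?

#acae5e is rgb(172, 174, 94).
Per channel, c → c + 0.78(0 − c):
  R: 172 + 0.78×(0−172) = 172 − 134.16 = 37.84 → 38
  G: 174 + 0.78×(0−174) = 174 − 135.72 = 38.28 → 38
  B: 94 − 73.32 = 20.68 → 21
rgb(38, 38, 21) = #262615.

#262615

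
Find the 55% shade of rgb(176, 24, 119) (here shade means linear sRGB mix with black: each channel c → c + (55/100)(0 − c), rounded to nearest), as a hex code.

#4F0B36

Per channel, c → c + 0.55(0 − c):
  R: 176 + 0.55×(0−176) = 176 − 96.8 = 79.2 → 79
  G: 24 + 0.55×(0−24) = 24 − 13.2 = 10.8 → 11
  B: 119 + 0.55×(0−119) = 119 − 65.45 = 53.55 → 54
rgb(79, 11, 54) = #4F0B36.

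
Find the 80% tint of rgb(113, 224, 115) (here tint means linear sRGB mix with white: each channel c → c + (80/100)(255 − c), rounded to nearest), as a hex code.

Per channel, c → c + 0.8(255 − c):
  R: 113 + 0.8×(255−113) = 113 + 113.6 = 226.6 → 227
  G: 224 + 24.8 = 248.8 → 249
  B: 115 + 0.8×(255−115) = 115 + 112 = 227 → 227
rgb(227, 249, 227) = #E3F9E3.

#E3F9E3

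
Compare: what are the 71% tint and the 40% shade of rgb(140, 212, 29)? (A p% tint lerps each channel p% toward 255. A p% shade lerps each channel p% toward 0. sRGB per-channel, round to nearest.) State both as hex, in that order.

71% tint:
  R: 140 + 0.71×(255−140) = 140 + 81.65 = 221.65 → 222
  G: 212 + 0.71×(255−212) = 212 + 30.53 = 242.53 → 243
  B: 29 + 0.71×(255−29) = 29 + 160.46 = 189.46 → 189
  → #DEF3BD
40% shade:
  R: 140 + 0.4×(0−140) = 140 − 56 = 84 → 84
  G: 212 + 0.4×(0−212) = 212 − 84.8 = 127.2 → 127
  B: 29 − 11.6 = 17.4 → 17
  → #547F11

#DEF3BD, #547F11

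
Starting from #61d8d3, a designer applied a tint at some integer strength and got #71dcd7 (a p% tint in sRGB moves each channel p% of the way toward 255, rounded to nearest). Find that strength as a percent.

10%

#61d8d3 is rgb(97, 216, 211); #71dcd7 is rgb(113, 220, 215).
On the R channel (widest range): 113 ≈ 97 + (p/100)(255 − 97), so p ≈ 100×(113 − 97)/(255 − 97) = 1600/158 = 10.13.
p = 10 reproduces all three channels after rounding.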